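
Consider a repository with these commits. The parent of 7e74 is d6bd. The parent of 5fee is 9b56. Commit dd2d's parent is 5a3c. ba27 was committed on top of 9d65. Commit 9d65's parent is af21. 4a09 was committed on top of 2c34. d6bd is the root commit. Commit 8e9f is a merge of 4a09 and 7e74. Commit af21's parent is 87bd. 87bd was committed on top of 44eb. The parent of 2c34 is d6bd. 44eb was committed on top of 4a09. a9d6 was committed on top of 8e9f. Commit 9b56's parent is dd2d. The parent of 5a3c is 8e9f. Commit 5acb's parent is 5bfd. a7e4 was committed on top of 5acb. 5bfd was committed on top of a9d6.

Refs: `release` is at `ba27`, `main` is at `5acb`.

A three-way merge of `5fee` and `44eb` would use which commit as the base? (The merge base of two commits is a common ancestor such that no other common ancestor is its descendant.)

Ancestors of 5fee: {2c34, 4a09, 5a3c, 5fee, 7e74, 8e9f, 9b56, d6bd, dd2d}.
Ancestors of 44eb: {2c34, 44eb, 4a09, d6bd}.
Common ancestors: {2c34, 4a09, d6bd}.
Among these, 4a09 is not an ancestor of any other common ancestor — it is the merge base.

4a09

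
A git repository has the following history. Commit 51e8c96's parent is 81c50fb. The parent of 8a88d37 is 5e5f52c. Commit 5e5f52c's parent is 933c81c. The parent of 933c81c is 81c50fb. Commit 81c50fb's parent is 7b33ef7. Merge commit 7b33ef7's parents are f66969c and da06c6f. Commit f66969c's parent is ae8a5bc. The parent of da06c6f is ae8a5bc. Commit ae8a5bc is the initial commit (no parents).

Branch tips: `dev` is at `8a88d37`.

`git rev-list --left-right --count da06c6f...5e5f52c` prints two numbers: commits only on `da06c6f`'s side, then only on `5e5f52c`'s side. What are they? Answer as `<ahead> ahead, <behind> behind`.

Reachable from da06c6f: {ae8a5bc, da06c6f}.
Reachable from 5e5f52c: {5e5f52c, 7b33ef7, 81c50fb, 933c81c, ae8a5bc, da06c6f, f66969c}.
Only in da06c6f's history (ahead): {} — 0.
Only in 5e5f52c's history (behind): {5e5f52c, 7b33ef7, 81c50fb, 933c81c, f66969c} — 5.

0 ahead, 5 behind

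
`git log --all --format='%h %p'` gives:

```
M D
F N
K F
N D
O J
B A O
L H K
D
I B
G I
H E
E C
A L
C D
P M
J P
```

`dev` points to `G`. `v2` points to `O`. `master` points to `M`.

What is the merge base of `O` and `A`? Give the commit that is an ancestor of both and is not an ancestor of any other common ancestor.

D

Ancestors of O: {D, J, M, O, P}.
Ancestors of A: {A, C, D, E, F, H, K, L, N}.
Common ancestors: {D}.
The only common ancestor is D, so it is the merge base.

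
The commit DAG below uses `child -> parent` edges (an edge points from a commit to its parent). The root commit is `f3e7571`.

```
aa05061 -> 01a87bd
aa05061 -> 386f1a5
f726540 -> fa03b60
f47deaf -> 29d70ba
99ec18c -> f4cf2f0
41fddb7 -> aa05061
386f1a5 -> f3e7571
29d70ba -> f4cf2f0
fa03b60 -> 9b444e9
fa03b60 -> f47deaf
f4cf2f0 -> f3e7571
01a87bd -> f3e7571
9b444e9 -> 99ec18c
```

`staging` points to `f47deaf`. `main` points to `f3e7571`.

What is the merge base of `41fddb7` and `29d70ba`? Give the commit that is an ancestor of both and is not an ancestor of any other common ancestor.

Ancestors of 41fddb7: {01a87bd, 386f1a5, 41fddb7, aa05061, f3e7571}.
Ancestors of 29d70ba: {29d70ba, f3e7571, f4cf2f0}.
Common ancestors: {f3e7571}.
The only common ancestor is f3e7571, so it is the merge base.

f3e7571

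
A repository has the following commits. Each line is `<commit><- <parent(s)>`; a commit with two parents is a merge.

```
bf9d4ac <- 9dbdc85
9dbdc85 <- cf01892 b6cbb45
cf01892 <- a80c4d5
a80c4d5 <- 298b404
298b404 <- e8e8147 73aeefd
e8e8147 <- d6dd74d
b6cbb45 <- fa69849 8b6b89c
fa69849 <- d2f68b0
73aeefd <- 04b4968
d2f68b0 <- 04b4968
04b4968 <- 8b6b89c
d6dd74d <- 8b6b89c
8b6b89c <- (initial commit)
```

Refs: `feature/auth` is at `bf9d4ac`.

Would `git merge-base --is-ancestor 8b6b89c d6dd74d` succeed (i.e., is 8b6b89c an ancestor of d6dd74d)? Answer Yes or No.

Yes

Ancestors of d6dd74d (commits reachable by following parents): {8b6b89c, d6dd74d}.
8b6b89c is in that set, so it is an ancestor of d6dd74d.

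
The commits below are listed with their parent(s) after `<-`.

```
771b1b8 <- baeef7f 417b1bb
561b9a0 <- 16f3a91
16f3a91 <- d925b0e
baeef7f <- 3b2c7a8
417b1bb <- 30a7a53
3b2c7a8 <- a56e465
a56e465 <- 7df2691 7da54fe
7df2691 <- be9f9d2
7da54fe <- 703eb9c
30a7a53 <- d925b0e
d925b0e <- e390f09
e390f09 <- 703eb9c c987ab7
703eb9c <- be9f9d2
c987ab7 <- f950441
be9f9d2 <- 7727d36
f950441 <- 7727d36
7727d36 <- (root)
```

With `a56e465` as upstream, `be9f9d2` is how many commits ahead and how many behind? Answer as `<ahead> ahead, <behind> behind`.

0 ahead, 4 behind

Reachable from be9f9d2: {7727d36, be9f9d2}.
Reachable from a56e465: {703eb9c, 7727d36, 7da54fe, 7df2691, a56e465, be9f9d2}.
Only in be9f9d2's history (ahead): {} — 0.
Only in a56e465's history (behind): {703eb9c, 7da54fe, 7df2691, a56e465} — 4.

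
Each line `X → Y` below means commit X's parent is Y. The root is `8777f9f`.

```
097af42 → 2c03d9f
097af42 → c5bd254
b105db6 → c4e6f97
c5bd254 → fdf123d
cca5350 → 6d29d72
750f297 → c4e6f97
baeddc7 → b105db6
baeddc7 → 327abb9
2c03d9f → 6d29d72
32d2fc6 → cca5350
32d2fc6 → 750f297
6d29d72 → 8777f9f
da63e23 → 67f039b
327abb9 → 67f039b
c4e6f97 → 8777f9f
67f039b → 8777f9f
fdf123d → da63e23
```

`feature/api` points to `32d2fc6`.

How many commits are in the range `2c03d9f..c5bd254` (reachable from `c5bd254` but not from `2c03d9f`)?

4

Reachable from c5bd254: {67f039b, 8777f9f, c5bd254, da63e23, fdf123d}.
Reachable from 2c03d9f: {2c03d9f, 6d29d72, 8777f9f}.
In c5bd254's history but not 2c03d9f's: {67f039b, c5bd254, da63e23, fdf123d} — 4 commits.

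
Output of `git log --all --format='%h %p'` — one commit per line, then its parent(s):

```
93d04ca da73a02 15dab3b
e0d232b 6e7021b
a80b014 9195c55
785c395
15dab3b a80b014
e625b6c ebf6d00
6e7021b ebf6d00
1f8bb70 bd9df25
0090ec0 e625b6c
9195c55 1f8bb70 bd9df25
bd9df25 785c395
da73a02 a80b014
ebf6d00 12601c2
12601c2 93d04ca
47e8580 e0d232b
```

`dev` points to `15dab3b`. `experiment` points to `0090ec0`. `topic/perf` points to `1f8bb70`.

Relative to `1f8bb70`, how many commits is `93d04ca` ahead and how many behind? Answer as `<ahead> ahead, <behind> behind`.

Reachable from 93d04ca: {15dab3b, 1f8bb70, 785c395, 9195c55, 93d04ca, a80b014, bd9df25, da73a02}.
Reachable from 1f8bb70: {1f8bb70, 785c395, bd9df25}.
Only in 93d04ca's history (ahead): {15dab3b, 9195c55, 93d04ca, a80b014, da73a02} — 5.
Only in 1f8bb70's history (behind): {} — 0.

5 ahead, 0 behind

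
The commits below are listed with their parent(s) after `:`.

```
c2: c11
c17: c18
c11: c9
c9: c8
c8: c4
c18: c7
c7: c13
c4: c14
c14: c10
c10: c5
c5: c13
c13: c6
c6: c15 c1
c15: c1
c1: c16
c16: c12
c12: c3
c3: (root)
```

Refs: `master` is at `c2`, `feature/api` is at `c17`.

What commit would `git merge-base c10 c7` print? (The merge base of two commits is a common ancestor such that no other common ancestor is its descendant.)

Ancestors of c10: {c1, c10, c12, c13, c15, c16, c3, c5, c6}.
Ancestors of c7: {c1, c12, c13, c15, c16, c3, c6, c7}.
Common ancestors: {c1, c12, c13, c15, c16, c3, c6}.
Among these, c13 is not an ancestor of any other common ancestor — it is the merge base.

c13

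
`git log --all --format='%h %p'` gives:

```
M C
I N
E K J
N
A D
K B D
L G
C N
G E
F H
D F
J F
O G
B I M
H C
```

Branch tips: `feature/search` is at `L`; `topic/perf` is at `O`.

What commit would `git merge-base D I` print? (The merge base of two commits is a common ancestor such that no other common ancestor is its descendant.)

N

Ancestors of D: {C, D, F, H, N}.
Ancestors of I: {I, N}.
Common ancestors: {N}.
The only common ancestor is N, so it is the merge base.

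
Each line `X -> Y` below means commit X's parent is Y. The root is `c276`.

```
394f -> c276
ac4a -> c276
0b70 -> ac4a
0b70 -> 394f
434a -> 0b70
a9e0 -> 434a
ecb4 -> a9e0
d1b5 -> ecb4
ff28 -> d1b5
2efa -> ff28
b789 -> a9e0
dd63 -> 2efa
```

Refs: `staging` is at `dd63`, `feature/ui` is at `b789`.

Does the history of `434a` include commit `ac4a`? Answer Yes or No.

Yes

Ancestors of 434a (commits reachable by following parents): {0b70, 394f, 434a, ac4a, c276}.
ac4a is in that set, so it is an ancestor of 434a.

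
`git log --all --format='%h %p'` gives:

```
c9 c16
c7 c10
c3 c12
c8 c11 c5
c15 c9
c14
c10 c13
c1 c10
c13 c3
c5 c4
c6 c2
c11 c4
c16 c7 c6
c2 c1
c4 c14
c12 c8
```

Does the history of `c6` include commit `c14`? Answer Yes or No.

Ancestors of c6 (commits reachable by following parents): {c1, c10, c11, c12, c13, c14, c2, c3, c4, c5, c6, c8}.
c14 is in that set, so it is an ancestor of c6.

Yes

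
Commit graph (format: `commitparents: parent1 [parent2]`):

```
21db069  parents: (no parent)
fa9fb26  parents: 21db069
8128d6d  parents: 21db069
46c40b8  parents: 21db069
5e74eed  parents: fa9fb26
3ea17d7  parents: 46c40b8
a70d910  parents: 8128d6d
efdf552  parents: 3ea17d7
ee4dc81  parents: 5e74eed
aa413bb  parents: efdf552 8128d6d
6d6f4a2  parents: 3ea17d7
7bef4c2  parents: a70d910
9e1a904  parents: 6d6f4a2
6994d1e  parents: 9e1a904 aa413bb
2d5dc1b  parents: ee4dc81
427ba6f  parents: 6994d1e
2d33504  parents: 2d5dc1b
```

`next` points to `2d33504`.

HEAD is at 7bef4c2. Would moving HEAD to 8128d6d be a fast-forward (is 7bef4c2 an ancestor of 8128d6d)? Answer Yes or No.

A fast-forward from 7bef4c2 to 8128d6d is possible iff 7bef4c2 is an ancestor of 8128d6d.
Ancestors of 8128d6d: {21db069, 8128d6d}.
7bef4c2 is not among them, so fast-forward is not possible.

No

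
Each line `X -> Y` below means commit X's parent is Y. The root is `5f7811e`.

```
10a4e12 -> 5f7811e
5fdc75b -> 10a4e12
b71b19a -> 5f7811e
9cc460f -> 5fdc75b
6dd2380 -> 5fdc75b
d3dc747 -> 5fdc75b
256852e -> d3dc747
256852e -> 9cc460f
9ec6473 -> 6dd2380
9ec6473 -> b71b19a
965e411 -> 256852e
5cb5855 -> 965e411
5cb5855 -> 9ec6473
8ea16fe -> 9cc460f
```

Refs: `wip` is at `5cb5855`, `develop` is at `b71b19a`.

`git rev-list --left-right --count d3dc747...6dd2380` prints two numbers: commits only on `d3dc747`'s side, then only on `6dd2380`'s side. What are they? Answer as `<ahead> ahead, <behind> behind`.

Reachable from d3dc747: {10a4e12, 5f7811e, 5fdc75b, d3dc747}.
Reachable from 6dd2380: {10a4e12, 5f7811e, 5fdc75b, 6dd2380}.
Only in d3dc747's history (ahead): {d3dc747} — 1.
Only in 6dd2380's history (behind): {6dd2380} — 1.

1 ahead, 1 behind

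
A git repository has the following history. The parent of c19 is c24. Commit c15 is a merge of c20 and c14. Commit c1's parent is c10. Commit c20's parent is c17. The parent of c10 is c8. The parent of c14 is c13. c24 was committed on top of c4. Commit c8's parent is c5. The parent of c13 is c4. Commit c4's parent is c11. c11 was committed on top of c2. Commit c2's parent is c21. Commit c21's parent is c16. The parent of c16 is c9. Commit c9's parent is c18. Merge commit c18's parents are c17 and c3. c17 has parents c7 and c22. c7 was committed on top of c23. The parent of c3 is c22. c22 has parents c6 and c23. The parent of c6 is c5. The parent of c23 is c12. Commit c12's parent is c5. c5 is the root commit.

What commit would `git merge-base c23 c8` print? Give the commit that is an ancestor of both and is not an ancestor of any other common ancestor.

Ancestors of c23: {c12, c23, c5}.
Ancestors of c8: {c5, c8}.
Common ancestors: {c5}.
The only common ancestor is c5, so it is the merge base.

c5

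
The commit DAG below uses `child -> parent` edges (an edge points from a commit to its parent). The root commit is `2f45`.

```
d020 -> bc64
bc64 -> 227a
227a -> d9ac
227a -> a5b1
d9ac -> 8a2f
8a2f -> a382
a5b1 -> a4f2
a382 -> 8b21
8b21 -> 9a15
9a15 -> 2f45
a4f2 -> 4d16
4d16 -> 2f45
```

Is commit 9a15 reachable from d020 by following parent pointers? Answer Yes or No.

Yes

Ancestors of d020 (commits reachable by following parents): {227a, 2f45, 4d16, 8a2f, 8b21, 9a15, a382, a4f2, a5b1, bc64, d020, d9ac}.
9a15 is in that set, so it is an ancestor of d020.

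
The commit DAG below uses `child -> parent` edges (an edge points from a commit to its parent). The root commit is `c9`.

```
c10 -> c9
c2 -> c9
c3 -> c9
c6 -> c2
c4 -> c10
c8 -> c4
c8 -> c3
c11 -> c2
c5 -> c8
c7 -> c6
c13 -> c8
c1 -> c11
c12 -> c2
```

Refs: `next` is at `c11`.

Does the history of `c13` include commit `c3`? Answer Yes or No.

Ancestors of c13 (commits reachable by following parents): {c10, c13, c3, c4, c8, c9}.
c3 is in that set, so it is an ancestor of c13.

Yes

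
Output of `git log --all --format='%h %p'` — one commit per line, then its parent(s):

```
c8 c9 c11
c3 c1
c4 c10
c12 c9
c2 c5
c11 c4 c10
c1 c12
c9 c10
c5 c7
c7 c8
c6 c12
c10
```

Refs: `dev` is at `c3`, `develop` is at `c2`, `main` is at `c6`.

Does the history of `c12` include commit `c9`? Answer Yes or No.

Yes

Ancestors of c12 (commits reachable by following parents): {c10, c12, c9}.
c9 is in that set, so it is an ancestor of c12.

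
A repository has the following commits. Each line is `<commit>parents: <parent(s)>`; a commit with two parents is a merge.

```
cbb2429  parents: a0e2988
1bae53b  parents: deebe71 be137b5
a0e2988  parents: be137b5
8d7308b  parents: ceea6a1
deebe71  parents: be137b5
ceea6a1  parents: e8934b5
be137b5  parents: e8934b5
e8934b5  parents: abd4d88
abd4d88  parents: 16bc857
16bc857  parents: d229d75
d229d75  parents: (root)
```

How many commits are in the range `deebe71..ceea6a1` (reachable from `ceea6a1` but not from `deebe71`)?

1

Reachable from ceea6a1: {16bc857, abd4d88, ceea6a1, d229d75, e8934b5}.
Reachable from deebe71: {16bc857, abd4d88, be137b5, d229d75, deebe71, e8934b5}.
In ceea6a1's history but not deebe71's: {ceea6a1} — 1 commit.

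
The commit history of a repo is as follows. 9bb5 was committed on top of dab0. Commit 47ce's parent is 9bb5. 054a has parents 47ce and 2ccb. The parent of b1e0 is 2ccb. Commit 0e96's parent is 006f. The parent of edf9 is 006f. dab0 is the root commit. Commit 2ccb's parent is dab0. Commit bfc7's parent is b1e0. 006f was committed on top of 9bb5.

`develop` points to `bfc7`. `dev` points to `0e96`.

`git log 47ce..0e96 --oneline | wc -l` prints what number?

Reachable from 0e96: {006f, 0e96, 9bb5, dab0}.
Reachable from 47ce: {47ce, 9bb5, dab0}.
In 0e96's history but not 47ce's: {006f, 0e96} — 2 commits.

2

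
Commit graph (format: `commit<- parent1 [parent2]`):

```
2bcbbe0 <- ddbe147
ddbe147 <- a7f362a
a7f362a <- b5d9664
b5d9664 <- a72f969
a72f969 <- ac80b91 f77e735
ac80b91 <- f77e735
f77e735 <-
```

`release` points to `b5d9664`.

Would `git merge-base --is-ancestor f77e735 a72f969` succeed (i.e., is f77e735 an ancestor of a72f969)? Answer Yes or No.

Yes

Ancestors of a72f969 (commits reachable by following parents): {a72f969, ac80b91, f77e735}.
f77e735 is in that set, so it is an ancestor of a72f969.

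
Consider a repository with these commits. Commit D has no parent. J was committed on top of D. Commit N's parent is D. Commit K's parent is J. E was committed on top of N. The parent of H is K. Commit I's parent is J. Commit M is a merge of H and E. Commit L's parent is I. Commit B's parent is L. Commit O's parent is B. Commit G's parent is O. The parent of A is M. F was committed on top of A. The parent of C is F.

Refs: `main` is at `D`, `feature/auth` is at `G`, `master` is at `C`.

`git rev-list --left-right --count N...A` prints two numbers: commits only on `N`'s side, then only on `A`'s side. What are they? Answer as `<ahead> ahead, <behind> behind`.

0 ahead, 6 behind

Reachable from N: {D, N}.
Reachable from A: {A, D, E, H, J, K, M, N}.
Only in N's history (ahead): {} — 0.
Only in A's history (behind): {A, E, H, J, K, M} — 6.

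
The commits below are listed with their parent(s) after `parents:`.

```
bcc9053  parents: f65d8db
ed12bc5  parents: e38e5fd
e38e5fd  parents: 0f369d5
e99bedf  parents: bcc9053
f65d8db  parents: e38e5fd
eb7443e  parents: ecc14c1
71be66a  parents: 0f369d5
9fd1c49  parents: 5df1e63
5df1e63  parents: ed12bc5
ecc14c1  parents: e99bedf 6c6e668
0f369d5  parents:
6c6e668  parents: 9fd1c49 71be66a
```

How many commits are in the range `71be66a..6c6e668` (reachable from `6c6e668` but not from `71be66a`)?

5

Reachable from 6c6e668: {0f369d5, 5df1e63, 6c6e668, 71be66a, 9fd1c49, e38e5fd, ed12bc5}.
Reachable from 71be66a: {0f369d5, 71be66a}.
In 6c6e668's history but not 71be66a's: {5df1e63, 6c6e668, 9fd1c49, e38e5fd, ed12bc5} — 5 commits.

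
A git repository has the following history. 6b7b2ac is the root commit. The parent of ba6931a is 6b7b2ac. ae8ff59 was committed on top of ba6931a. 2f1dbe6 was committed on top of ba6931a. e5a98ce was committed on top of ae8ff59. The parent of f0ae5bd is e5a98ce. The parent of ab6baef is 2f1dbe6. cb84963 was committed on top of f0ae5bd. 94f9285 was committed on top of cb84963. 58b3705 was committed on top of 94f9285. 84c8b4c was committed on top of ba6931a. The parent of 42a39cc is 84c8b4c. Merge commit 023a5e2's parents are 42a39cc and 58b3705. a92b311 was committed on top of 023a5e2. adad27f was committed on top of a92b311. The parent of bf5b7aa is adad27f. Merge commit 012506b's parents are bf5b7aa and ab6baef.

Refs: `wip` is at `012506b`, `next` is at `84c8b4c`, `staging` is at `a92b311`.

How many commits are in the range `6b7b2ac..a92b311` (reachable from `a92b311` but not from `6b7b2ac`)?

11

Reachable from a92b311: {023a5e2, 42a39cc, 58b3705, 6b7b2ac, 84c8b4c, 94f9285, a92b311, ae8ff59, ba6931a, cb84963, e5a98ce, f0ae5bd}.
Reachable from 6b7b2ac: {6b7b2ac}.
In a92b311's history but not 6b7b2ac's: {023a5e2, 42a39cc, 58b3705, 84c8b4c, 94f9285, a92b311, ae8ff59, ba6931a, cb84963, e5a98ce, f0ae5bd} — 11 commits.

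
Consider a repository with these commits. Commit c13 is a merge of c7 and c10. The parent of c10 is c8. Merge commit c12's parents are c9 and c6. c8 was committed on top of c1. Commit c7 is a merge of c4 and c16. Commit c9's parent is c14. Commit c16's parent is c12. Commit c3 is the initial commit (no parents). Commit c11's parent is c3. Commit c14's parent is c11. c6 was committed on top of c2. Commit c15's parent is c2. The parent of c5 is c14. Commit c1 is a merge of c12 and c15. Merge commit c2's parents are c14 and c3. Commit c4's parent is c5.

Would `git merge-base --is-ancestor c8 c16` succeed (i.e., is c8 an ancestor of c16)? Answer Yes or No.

Ancestors of c16: {c11, c12, c14, c16, c2, c3, c6, c9}.
c8 is not in that set, so it is not an ancestor of c16.

No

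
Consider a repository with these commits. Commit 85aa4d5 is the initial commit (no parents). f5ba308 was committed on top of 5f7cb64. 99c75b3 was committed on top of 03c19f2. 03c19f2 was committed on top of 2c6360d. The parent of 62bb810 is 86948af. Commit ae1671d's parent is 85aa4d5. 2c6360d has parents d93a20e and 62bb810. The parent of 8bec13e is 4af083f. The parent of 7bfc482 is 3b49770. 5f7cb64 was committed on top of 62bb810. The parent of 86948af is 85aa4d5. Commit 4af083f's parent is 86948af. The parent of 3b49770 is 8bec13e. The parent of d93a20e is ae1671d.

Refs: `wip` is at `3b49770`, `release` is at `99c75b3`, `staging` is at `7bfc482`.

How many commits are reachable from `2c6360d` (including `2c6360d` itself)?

Walking parent pointers from 2c6360d: reachable set = {2c6360d, 62bb810, 85aa4d5, 86948af, ae1671d, d93a20e}.
That is 6 commits.

6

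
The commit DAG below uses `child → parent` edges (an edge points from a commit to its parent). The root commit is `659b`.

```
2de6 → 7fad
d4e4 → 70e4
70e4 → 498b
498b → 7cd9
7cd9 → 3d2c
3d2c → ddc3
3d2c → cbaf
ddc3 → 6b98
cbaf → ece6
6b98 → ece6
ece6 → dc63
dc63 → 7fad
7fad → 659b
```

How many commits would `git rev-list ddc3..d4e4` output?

Reachable from d4e4: {3d2c, 498b, 659b, 6b98, 70e4, 7cd9, 7fad, cbaf, d4e4, dc63, ddc3, ece6}.
Reachable from ddc3: {659b, 6b98, 7fad, dc63, ddc3, ece6}.
In d4e4's history but not ddc3's: {3d2c, 498b, 70e4, 7cd9, cbaf, d4e4} — 6 commits.

6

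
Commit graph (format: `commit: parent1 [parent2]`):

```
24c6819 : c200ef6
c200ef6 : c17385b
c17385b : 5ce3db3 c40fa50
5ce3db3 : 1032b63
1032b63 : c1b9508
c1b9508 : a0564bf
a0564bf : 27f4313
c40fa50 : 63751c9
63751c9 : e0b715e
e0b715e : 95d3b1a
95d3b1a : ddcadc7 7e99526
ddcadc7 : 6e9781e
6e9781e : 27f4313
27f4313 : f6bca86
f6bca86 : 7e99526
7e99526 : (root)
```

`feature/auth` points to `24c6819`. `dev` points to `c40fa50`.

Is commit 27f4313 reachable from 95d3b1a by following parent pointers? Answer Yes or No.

Ancestors of 95d3b1a (commits reachable by following parents): {27f4313, 6e9781e, 7e99526, 95d3b1a, ddcadc7, f6bca86}.
27f4313 is in that set, so it is an ancestor of 95d3b1a.

Yes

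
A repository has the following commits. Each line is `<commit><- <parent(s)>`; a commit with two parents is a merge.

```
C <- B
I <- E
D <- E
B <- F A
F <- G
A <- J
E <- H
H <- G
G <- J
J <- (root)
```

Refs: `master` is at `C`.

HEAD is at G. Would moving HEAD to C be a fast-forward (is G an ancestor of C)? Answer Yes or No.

Yes

A fast-forward from G to C is possible iff G is an ancestor of C.
Ancestors of C: {A, B, C, F, G, J}.
G is among them, so fast-forward is possible.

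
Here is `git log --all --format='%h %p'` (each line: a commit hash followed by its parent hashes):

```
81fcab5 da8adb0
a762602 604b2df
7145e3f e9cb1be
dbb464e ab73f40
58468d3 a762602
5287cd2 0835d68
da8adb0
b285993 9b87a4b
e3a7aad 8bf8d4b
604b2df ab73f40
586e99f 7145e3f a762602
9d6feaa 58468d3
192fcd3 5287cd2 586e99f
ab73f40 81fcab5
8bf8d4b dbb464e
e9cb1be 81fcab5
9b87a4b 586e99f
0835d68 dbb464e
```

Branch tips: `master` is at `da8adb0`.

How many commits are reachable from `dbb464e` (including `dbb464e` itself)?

4

Walking parent pointers from dbb464e: reachable set = {81fcab5, ab73f40, da8adb0, dbb464e}.
That is 4 commits.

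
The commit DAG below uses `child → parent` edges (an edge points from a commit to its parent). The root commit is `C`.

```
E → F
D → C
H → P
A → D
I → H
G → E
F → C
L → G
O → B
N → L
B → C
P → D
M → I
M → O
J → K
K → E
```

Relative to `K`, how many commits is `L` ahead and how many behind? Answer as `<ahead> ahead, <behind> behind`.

Reachable from L: {C, E, F, G, L}.
Reachable from K: {C, E, F, K}.
Only in L's history (ahead): {G, L} — 2.
Only in K's history (behind): {K} — 1.

2 ahead, 1 behind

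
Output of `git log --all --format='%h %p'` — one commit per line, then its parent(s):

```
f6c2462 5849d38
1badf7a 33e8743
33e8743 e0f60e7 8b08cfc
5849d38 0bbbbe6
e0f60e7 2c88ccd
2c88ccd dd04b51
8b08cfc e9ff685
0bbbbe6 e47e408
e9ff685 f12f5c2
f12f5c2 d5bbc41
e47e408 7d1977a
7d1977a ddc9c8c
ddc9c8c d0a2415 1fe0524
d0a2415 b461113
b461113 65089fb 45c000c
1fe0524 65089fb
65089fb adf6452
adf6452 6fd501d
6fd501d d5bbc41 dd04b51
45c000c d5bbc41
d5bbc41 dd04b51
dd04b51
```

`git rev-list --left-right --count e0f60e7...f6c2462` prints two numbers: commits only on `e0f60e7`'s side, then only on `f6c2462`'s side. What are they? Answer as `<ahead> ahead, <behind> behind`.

2 ahead, 14 behind

Reachable from e0f60e7: {2c88ccd, dd04b51, e0f60e7}.
Reachable from f6c2462: {0bbbbe6, 1fe0524, 45c000c, 5849d38, 65089fb, 6fd501d, 7d1977a, adf6452, b461113, d0a2415, d5bbc41, dd04b51, ddc9c8c, e47e408, f6c2462}.
Only in e0f60e7's history (ahead): {2c88ccd, e0f60e7} — 2.
Only in f6c2462's history (behind): {0bbbbe6, 1fe0524, 45c000c, 5849d38, 65089fb, 6fd501d, 7d1977a, adf6452, b461113, d0a2415, d5bbc41, ddc9c8c, e47e408, f6c2462} — 14.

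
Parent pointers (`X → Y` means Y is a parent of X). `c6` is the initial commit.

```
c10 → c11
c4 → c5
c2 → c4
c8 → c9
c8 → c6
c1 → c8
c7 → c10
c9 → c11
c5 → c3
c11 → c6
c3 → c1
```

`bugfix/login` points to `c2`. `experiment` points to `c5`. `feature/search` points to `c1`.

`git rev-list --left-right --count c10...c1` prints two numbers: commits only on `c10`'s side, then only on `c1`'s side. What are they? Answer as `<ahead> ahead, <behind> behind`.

1 ahead, 3 behind

Reachable from c10: {c10, c11, c6}.
Reachable from c1: {c1, c11, c6, c8, c9}.
Only in c10's history (ahead): {c10} — 1.
Only in c1's history (behind): {c1, c8, c9} — 3.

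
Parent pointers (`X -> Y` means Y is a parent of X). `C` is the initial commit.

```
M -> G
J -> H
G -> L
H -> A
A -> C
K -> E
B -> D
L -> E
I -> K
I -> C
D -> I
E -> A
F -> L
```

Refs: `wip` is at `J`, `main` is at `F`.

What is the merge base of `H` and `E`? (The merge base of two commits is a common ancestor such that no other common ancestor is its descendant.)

Ancestors of H: {A, C, H}.
Ancestors of E: {A, C, E}.
Common ancestors: {A, C}.
Among these, A is not an ancestor of any other common ancestor — it is the merge base.

A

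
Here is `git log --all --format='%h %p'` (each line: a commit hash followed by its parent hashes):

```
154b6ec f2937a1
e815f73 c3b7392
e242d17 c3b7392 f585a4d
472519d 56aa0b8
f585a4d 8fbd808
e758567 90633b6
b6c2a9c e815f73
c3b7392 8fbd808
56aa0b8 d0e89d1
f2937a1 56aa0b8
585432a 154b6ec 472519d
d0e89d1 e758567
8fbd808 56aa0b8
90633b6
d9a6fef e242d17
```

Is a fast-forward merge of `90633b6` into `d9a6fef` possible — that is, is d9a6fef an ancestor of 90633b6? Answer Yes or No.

A fast-forward from d9a6fef to 90633b6 is possible iff d9a6fef is an ancestor of 90633b6.
Ancestors of 90633b6: {90633b6}.
d9a6fef is not among them, so fast-forward is not possible.

No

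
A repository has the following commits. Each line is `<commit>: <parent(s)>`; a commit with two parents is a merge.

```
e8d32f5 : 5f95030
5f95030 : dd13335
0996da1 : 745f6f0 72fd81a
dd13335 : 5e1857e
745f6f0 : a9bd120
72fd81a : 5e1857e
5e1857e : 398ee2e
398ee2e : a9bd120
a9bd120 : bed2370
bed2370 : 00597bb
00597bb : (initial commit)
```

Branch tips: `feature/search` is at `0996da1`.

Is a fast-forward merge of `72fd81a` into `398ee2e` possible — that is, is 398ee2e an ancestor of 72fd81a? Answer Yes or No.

Yes

A fast-forward from 398ee2e to 72fd81a is possible iff 398ee2e is an ancestor of 72fd81a.
Ancestors of 72fd81a: {00597bb, 398ee2e, 5e1857e, 72fd81a, a9bd120, bed2370}.
398ee2e is among them, so fast-forward is possible.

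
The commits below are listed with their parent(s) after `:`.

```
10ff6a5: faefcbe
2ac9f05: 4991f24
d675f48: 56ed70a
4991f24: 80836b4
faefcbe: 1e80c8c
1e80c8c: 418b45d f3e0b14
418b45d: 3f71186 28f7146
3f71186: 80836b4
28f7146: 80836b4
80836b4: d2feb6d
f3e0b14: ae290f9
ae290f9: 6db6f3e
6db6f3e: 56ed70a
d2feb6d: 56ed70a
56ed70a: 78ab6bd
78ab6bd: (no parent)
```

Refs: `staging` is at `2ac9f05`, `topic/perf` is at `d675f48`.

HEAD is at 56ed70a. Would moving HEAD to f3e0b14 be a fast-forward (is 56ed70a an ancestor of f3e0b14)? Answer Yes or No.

A fast-forward from 56ed70a to f3e0b14 is possible iff 56ed70a is an ancestor of f3e0b14.
Ancestors of f3e0b14: {56ed70a, 6db6f3e, 78ab6bd, ae290f9, f3e0b14}.
56ed70a is among them, so fast-forward is possible.

Yes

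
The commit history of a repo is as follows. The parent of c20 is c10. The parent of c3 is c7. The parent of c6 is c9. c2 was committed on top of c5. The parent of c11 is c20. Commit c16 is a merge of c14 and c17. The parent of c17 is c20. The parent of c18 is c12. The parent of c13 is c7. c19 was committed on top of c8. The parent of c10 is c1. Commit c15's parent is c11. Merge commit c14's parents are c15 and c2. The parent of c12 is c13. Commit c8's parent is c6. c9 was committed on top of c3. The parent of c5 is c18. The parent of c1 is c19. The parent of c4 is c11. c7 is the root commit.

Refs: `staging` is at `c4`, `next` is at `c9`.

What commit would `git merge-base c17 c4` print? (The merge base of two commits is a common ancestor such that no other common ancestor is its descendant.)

c20

Ancestors of c17: {c1, c10, c17, c19, c20, c3, c6, c7, c8, c9}.
Ancestors of c4: {c1, c10, c11, c19, c20, c3, c4, c6, c7, c8, c9}.
Common ancestors: {c1, c10, c19, c20, c3, c6, c7, c8, c9}.
Among these, c20 is not an ancestor of any other common ancestor — it is the merge base.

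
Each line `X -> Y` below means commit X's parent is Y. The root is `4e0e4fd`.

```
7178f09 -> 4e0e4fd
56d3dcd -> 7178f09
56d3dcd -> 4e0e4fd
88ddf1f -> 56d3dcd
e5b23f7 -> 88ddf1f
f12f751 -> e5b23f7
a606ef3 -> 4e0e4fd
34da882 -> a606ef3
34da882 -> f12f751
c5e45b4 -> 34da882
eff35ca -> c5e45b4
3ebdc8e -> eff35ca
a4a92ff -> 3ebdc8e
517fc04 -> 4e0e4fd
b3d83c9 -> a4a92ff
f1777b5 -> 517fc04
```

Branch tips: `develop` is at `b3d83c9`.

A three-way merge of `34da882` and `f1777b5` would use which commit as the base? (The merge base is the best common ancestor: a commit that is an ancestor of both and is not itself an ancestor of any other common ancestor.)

Ancestors of 34da882: {34da882, 4e0e4fd, 56d3dcd, 7178f09, 88ddf1f, a606ef3, e5b23f7, f12f751}.
Ancestors of f1777b5: {4e0e4fd, 517fc04, f1777b5}.
Common ancestors: {4e0e4fd}.
The only common ancestor is 4e0e4fd, so it is the merge base.

4e0e4fd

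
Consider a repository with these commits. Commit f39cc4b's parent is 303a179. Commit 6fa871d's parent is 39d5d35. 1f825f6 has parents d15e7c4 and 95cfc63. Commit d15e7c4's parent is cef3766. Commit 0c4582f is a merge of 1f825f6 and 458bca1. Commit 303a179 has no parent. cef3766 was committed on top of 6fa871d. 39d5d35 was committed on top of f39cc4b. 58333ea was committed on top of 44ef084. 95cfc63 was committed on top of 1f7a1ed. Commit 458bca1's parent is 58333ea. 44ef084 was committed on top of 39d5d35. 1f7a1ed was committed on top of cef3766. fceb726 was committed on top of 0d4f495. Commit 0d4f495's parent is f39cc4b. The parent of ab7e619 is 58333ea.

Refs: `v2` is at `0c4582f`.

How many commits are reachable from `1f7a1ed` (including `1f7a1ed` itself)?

6

Walking parent pointers from 1f7a1ed: reachable set = {1f7a1ed, 303a179, 39d5d35, 6fa871d, cef3766, f39cc4b}.
That is 6 commits.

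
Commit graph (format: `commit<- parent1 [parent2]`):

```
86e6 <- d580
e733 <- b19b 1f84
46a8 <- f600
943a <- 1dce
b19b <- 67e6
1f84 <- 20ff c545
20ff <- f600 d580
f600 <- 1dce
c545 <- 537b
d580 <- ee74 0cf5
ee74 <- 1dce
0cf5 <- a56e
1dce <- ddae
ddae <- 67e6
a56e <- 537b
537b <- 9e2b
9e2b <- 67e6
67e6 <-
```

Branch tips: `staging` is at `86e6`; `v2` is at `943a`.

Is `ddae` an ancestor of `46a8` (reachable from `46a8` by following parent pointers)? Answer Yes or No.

Ancestors of 46a8 (commits reachable by following parents): {1dce, 46a8, 67e6, ddae, f600}.
ddae is in that set, so it is an ancestor of 46a8.

Yes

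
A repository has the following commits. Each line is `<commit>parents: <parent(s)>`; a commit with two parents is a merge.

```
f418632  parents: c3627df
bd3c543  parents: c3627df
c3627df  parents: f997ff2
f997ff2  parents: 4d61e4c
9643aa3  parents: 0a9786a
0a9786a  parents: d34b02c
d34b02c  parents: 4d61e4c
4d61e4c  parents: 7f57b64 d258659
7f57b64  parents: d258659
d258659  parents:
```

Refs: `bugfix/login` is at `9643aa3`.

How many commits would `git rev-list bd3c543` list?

6

Walking parent pointers from bd3c543: reachable set = {4d61e4c, 7f57b64, bd3c543, c3627df, d258659, f997ff2}.
That is 6 commits.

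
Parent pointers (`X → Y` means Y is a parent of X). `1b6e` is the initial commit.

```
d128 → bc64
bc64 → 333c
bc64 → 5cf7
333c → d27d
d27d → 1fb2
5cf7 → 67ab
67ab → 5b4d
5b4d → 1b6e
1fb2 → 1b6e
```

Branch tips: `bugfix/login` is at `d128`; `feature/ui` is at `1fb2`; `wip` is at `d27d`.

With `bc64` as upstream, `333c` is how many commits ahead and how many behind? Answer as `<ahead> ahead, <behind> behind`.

Reachable from 333c: {1b6e, 1fb2, 333c, d27d}.
Reachable from bc64: {1b6e, 1fb2, 333c, 5b4d, 5cf7, 67ab, bc64, d27d}.
Only in 333c's history (ahead): {} — 0.
Only in bc64's history (behind): {5b4d, 5cf7, 67ab, bc64} — 4.

0 ahead, 4 behind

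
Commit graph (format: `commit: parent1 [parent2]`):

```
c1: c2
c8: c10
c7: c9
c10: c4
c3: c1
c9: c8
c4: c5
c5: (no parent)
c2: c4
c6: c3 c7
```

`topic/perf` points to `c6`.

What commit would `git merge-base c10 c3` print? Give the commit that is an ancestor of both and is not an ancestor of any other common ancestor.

Ancestors of c10: {c10, c4, c5}.
Ancestors of c3: {c1, c2, c3, c4, c5}.
Common ancestors: {c4, c5}.
Among these, c4 is not an ancestor of any other common ancestor — it is the merge base.

c4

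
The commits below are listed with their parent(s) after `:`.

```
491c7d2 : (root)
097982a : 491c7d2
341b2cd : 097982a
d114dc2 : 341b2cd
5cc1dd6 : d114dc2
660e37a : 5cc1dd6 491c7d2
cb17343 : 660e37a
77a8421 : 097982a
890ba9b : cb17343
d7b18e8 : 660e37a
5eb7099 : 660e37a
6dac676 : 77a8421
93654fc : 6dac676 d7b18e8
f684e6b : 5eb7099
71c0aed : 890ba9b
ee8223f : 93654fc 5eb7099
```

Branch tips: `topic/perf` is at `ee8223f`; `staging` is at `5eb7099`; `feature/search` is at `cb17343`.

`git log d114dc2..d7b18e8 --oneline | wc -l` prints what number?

Reachable from d7b18e8: {097982a, 341b2cd, 491c7d2, 5cc1dd6, 660e37a, d114dc2, d7b18e8}.
Reachable from d114dc2: {097982a, 341b2cd, 491c7d2, d114dc2}.
In d7b18e8's history but not d114dc2's: {5cc1dd6, 660e37a, d7b18e8} — 3 commits.

3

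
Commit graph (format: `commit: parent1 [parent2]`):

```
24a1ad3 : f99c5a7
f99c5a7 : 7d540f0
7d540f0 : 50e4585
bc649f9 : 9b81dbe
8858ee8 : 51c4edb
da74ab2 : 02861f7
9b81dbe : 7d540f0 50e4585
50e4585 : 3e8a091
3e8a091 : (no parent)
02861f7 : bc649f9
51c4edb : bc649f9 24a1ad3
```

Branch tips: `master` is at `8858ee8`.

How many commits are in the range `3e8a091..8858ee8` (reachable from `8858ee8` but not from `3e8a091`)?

8

Reachable from 8858ee8: {24a1ad3, 3e8a091, 50e4585, 51c4edb, 7d540f0, 8858ee8, 9b81dbe, bc649f9, f99c5a7}.
Reachable from 3e8a091: {3e8a091}.
In 8858ee8's history but not 3e8a091's: {24a1ad3, 50e4585, 51c4edb, 7d540f0, 8858ee8, 9b81dbe, bc649f9, f99c5a7} — 8 commits.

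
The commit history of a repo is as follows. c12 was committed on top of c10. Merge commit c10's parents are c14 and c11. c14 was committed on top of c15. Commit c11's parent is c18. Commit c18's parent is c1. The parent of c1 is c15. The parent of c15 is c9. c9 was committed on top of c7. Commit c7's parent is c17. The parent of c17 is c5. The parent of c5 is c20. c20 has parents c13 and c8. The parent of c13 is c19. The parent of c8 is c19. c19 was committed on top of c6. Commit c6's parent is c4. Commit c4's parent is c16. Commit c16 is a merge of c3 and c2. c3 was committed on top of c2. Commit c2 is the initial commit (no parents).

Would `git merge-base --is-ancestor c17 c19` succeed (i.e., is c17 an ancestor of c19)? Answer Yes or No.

No

Ancestors of c19: {c16, c19, c2, c3, c4, c6}.
c17 is not in that set, so it is not an ancestor of c19.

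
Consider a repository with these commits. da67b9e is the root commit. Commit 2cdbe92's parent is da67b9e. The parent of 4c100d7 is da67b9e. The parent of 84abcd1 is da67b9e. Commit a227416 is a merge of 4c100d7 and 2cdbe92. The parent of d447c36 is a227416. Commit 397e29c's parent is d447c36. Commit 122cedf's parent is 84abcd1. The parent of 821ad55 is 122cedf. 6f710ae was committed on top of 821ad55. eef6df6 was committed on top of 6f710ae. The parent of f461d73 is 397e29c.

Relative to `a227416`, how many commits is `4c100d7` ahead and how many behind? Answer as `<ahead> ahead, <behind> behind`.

Reachable from 4c100d7: {4c100d7, da67b9e}.
Reachable from a227416: {2cdbe92, 4c100d7, a227416, da67b9e}.
Only in 4c100d7's history (ahead): {} — 0.
Only in a227416's history (behind): {2cdbe92, a227416} — 2.

0 ahead, 2 behind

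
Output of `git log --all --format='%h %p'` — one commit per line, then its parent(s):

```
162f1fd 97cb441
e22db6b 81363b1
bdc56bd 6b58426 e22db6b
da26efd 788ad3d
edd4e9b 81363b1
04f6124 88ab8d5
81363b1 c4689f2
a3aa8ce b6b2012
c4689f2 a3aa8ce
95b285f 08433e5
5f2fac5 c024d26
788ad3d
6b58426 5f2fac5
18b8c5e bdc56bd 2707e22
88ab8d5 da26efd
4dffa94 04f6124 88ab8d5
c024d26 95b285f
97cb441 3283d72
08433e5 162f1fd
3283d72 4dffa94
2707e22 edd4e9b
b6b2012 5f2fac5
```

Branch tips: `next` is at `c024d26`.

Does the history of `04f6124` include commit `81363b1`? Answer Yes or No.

Ancestors of 04f6124: {04f6124, 788ad3d, 88ab8d5, da26efd}.
81363b1 is not in that set, so it is not an ancestor of 04f6124.

No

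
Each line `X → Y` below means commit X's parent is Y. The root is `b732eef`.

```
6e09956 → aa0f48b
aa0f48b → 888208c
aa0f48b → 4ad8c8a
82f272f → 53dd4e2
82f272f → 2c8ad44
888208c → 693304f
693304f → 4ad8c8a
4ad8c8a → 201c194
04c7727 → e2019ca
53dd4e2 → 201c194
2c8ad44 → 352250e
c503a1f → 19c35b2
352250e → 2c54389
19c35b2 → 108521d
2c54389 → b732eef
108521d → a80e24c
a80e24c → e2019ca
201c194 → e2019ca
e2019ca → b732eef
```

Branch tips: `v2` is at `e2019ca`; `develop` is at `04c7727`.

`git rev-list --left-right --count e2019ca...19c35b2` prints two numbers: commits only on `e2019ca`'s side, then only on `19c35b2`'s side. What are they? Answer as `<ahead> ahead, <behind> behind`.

Reachable from e2019ca: {b732eef, e2019ca}.
Reachable from 19c35b2: {108521d, 19c35b2, a80e24c, b732eef, e2019ca}.
Only in e2019ca's history (ahead): {} — 0.
Only in 19c35b2's history (behind): {108521d, 19c35b2, a80e24c} — 3.

0 ahead, 3 behind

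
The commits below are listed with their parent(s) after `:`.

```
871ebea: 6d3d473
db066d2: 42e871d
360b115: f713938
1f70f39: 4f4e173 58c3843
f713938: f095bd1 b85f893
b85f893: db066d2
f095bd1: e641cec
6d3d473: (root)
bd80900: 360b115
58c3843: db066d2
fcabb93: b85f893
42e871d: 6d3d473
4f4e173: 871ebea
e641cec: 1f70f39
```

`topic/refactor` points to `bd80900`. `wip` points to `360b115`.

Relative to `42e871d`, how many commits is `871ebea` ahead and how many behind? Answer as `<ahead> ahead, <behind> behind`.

1 ahead, 1 behind

Reachable from 871ebea: {6d3d473, 871ebea}.
Reachable from 42e871d: {42e871d, 6d3d473}.
Only in 871ebea's history (ahead): {871ebea} — 1.
Only in 42e871d's history (behind): {42e871d} — 1.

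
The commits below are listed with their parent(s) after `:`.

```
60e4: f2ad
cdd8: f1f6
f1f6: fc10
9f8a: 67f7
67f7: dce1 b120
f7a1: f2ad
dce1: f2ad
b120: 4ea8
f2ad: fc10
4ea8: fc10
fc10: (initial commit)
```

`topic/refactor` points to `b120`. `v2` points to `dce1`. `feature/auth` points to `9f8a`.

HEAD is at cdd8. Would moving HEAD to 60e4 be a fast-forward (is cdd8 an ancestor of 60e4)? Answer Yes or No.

A fast-forward from cdd8 to 60e4 is possible iff cdd8 is an ancestor of 60e4.
Ancestors of 60e4: {60e4, f2ad, fc10}.
cdd8 is not among them, so fast-forward is not possible.

No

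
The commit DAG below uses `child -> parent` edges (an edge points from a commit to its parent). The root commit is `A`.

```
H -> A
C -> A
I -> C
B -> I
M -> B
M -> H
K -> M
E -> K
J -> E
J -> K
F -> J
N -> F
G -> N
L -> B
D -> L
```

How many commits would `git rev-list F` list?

10

Walking parent pointers from F: reachable set = {A, B, C, E, F, H, I, J, K, M}.
That is 10 commits.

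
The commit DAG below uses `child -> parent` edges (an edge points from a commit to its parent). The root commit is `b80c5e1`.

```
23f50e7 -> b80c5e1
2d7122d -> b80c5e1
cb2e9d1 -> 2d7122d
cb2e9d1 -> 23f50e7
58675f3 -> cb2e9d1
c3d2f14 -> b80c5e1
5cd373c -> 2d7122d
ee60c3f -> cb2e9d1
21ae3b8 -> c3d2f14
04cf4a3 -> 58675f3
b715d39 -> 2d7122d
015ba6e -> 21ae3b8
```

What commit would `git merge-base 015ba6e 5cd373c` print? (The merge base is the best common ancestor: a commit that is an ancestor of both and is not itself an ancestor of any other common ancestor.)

Ancestors of 015ba6e: {015ba6e, 21ae3b8, b80c5e1, c3d2f14}.
Ancestors of 5cd373c: {2d7122d, 5cd373c, b80c5e1}.
Common ancestors: {b80c5e1}.
The only common ancestor is b80c5e1, so it is the merge base.

b80c5e1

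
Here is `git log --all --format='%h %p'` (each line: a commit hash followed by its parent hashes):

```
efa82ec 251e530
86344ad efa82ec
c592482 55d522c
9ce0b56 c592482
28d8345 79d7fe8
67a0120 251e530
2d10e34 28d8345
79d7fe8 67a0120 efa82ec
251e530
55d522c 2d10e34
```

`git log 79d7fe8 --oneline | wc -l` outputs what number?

Walking parent pointers from 79d7fe8: reachable set = {251e530, 67a0120, 79d7fe8, efa82ec}.
That is 4 commits.

4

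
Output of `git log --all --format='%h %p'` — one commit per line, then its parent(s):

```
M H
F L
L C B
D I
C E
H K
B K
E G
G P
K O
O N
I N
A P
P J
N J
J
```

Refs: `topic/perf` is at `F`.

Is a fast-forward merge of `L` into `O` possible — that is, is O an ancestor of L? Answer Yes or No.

Yes

A fast-forward from O to L is possible iff O is an ancestor of L.
Ancestors of L: {B, C, E, G, J, K, L, N, O, P}.
O is among them, so fast-forward is possible.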